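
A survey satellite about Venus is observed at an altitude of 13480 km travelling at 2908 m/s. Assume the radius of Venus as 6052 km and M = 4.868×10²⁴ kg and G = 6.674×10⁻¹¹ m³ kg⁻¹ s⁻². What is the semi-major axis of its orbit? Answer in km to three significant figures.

a ≈ 13100 km

μ = GM = 6.674×10⁻¹¹ × 4.868×10²⁴ = 3.249×10¹⁴ m³/s².
r = 6052 + 13480 = 19532 km = 1.953×10⁷ m.
Specific orbital energy ε = v²/2 − μ/r = (2908)²/2 − 3.249×10¹⁴/1.953×10⁷ = -1.241×10⁷ J/kg.
Since ε = −μ/(2a), a = −μ/(2ε) = 1.309×10⁷ m = 13095 km.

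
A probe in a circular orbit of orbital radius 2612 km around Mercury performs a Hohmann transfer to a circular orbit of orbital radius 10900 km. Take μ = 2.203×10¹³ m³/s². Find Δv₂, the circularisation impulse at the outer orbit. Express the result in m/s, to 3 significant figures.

Δv ≈ 538 m/s

r₁ = 2612 km = 2.612×10⁶ m.
r₂ = 10900 km = 1.090×10⁷ m.
Transfer ellipse a_t = (r₁ + r₂)/2 = 6.756×10⁶ m.
At r₁: circular v_c1 = √(μ/r₁) = 2904 m/s; transfer-periherm v_p = √[μ(2/r₁ − 1/a_t)] = 3689 m/s.
At r₂: circular v_c2 = √(μ/r₂) = 1422 m/s; transfer-apoherm v_a = √[μ(2/r₂ − 1/a_t)] = 884.0 m/s.
Δv₂ = v_c2 − v_a = 537.7 m/s.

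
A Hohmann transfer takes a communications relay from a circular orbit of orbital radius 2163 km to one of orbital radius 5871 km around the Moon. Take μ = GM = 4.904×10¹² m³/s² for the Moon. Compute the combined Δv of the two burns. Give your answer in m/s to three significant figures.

r₁ = 2163 km = 2.163×10⁶ m.
r₂ = 5871 km = 5.871×10⁶ m.
Transfer ellipse a_t = (r₁ + r₂)/2 = 4.017×10⁶ m.
At r₁: circular v_c1 = √(μ/r₁) = 1506 m/s; transfer-perilune v_p = √[μ(2/r₁ − 1/a_t)] = 1820 m/s.
Δv₁ = v_p − v_c1 = 314.6 m/s.
At r₂: circular v_c2 = √(μ/r₂) = 913.9 m/s; transfer-apolune v_a = √[μ(2/r₂ − 1/a_t)] = 670.7 m/s.
Δv₂ = v_c2 − v_a = 243.3 m/s.
Total Δv = Δv₁ + Δv₂ = 557.9 m/s.

Δv_total ≈ 558 m/s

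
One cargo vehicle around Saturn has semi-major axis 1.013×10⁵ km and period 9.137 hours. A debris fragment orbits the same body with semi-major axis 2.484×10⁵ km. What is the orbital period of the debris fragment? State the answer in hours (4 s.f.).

Kepler's third law: T² ∝ a³, so T₂ = T₁ (a₂/a₁)^(3/2).
a₂/a₁ = 2.452, (a₂/a₁)^(3/2) = 3.840.
T₂ = 9.137 × 3.840 = 35.08 hours.

T₂ ≈ 35.08 hours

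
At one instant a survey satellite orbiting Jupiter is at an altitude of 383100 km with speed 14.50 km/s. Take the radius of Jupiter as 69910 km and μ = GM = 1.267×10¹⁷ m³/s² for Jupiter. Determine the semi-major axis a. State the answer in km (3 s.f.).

r = 69910 + 383100 = 4.5301×10⁵ km = 4.530×10⁸ m.
Specific orbital energy ε = v²/2 − μ/r = (14500)²/2 − 1.267×10¹⁷/4.530×10⁸ = -1.746×10⁸ J/kg.
Since ε = −μ/(2a), a = −μ/(2ε) = 3.629×10⁸ m = 3.6291×10⁵ km.

a ≈ 3.63×10⁵ km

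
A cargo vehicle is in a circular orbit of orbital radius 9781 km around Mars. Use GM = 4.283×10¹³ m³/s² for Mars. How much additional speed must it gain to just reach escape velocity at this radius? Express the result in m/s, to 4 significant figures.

Δv ≈ 866.8 m/s

r = 9781 km = 9.781×10⁶ m.
Circular speed v_c = √(μ/r) = 2093 m/s.
Escape speed v_esc = √(2μ/r) = √2 × v_c = 2959 m/s.
Δv = v_esc − v_c = 866.8 m/s.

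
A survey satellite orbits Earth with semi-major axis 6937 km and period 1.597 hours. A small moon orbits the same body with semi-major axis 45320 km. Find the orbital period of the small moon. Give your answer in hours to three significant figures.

T₂ ≈ 26.7 hours

Kepler's third law: T² ∝ a³, so T₂ = T₁ (a₂/a₁)^(3/2).
a₂/a₁ = 6.533, (a₂/a₁)^(3/2) = 16.70.
T₂ = 1.597 × 16.70 = 26.67 hours.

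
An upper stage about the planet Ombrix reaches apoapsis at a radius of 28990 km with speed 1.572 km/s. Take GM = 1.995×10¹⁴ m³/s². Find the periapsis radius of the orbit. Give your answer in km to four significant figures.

periapsis radius ≈ 6344 km

r_a = 2.899×10⁷ m.
Specific energy ε = v²/2 − μ/r = -5.646×10⁶ J/kg, so a = −μ/(2ε) = 1.767×10⁷ m.
The apsides satisfy r_p + r_a = 2a, so the periapsis radius is 2a − r_a = 6.344×10⁶ m = 6344.2 km.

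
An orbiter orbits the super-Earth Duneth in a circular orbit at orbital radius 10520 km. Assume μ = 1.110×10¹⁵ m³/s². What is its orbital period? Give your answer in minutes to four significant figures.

r = 10520 km = 1.052×10⁷ m.
Kepler's third law: T = 2π√(r³/μ) = 2π√((1.052×10⁷)³ / 1.110×10¹⁵).
r³/μ = 1.049×10⁶ s², so T = 2π × 1.024×10³ = 6.435×10³ s.
Converting: 6.435×10³ s ÷ 60.00 = 107.2 minutes.

T ≈ 107.2 minutes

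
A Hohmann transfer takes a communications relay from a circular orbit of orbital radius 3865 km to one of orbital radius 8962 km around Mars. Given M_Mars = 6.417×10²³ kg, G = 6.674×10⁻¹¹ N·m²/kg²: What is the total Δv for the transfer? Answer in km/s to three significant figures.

Δv_total ≈ 1.10 km/s

μ = GM = 6.674×10⁻¹¹ × 6.417×10²³ = 4.283×10¹³ m³/s².
r₁ = 3865 km = 3.865×10⁶ m.
r₂ = 8962 km = 8.962×10⁶ m.
Transfer ellipse a_t = (r₁ + r₂)/2 = 6.414×10⁶ m.
At r₁: circular v_c1 = √(μ/r₁) = 3329 m/s; transfer-periapsis v_p = √[μ(2/r₁ − 1/a_t)] = 3935 m/s.
Δv₁ = v_p − v_c1 = 606.2 m/s.
At r₂: circular v_c2 = √(μ/r₂) = 2186 m/s; transfer-apoapsis v_a = √[μ(2/r₂ − 1/a_t)] = 1697 m/s.
Δv₂ = v_c2 − v_a = 489.0 m/s.
Total Δv = Δv₁ + Δv₂ = 1095 m/s = 1.095 km/s.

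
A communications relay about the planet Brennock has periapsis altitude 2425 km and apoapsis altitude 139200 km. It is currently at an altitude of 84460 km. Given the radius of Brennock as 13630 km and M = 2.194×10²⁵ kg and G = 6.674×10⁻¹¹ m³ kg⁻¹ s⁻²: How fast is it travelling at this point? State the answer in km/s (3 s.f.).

μ = GM = 6.674×10⁻¹¹ × 2.194×10²⁵ = 1.464×10¹⁵ m³/s².
r_p = 13630 + 2425 = 16055 km = 1.6055×10⁷ m.
r_a = 13630 + 139200 = 152830 km = 1.5283×10⁸ m.
r = 13630 + 84460 = 98090 km = 9.809×10⁷ m.
Semi-major axis a = (r_p + r_a)/2 = 84442 km = 8.444×10⁷ m.
Vis-viva: v² = μ(2/r − 1/a) = 1.464×10¹⁵ × (2.039×10⁻⁸ − 1.184×10⁻⁸) = 1.252×10⁷ m²/s².
v = 3538 m/s = 3.538 km/s.

v ≈ 3.54 km/s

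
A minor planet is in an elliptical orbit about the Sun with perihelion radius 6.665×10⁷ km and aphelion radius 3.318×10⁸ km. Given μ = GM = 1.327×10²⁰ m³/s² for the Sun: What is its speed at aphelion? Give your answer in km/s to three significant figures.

v ≈ 11.6 km/s

Semi-major axis a = (r_p + r_a)/2 = 1.9922×10⁸ km = 1.992×10¹¹ m.
Vis-viva: v² = μ(2/r − 1/a) = 1.327×10²⁰ × (6.028×10⁻¹² − 5.019×10⁻¹²) = 1.338×10⁸ m²/s².
v = 11570 m/s = 11.57 km/s.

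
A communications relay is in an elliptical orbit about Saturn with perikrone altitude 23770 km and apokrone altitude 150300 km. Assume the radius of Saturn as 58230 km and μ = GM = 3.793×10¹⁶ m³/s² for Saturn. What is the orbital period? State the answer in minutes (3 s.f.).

r_p = 58230 + 23770 = 82000 km = 8.2000×10⁷ m.
r_a = 58230 + 150300 = 208530 km = 2.0853×10⁸ m.
Semi-major axis a = (r_p + r_a)/2 = (82000 + 2.0853×10⁵)/2 = 1.4526×10⁵ km = 1.453×10⁸ m.
By Kepler's third law T = 2π√(a³/μ) = 2π × 8.990×10³ = 5.648×10⁴ s.
= 941.4 minutes.

T ≈ 941 minutes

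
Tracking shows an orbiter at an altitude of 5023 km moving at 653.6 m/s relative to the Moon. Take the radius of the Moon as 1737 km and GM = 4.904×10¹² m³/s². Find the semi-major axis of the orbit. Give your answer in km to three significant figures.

a ≈ 4790 km

r = 1737 + 5023 = 6760.0 km = 6.760×10⁶ m.
Vis-viva rearranged: 1/a = 2/r − v²/μ = 2.959×10⁻⁷ − 8.711×10⁻⁸ = 2.087×10⁻⁷ m⁻¹.
a = 4.790×10⁶ m = 4790.5 km.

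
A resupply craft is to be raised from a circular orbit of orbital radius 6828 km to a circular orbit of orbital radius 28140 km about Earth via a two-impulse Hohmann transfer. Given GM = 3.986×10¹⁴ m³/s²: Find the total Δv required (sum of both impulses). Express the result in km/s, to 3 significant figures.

Δv_total ≈ 3.46 km/s

r₁ = 6828 km = 6.828×10⁶ m.
r₂ = 28140 km = 2.814×10⁷ m.
Transfer ellipse a_t = (r₁ + r₂)/2 = 1.748×10⁷ m.
At r₁: circular v_c1 = √(μ/r₁) = 7641 m/s; transfer-perigee v_p = √[μ(2/r₁ − 1/a_t)] = 9693 m/s.
Δv₁ = v_p − v_c1 = 2053 m/s.
At r₂: circular v_c2 = √(μ/r₂) = 3764 m/s; transfer-apogee v_a = √[μ(2/r₂ − 1/a_t)] = 2352 m/s.
Δv₂ = v_c2 − v_a = 1412 m/s.
Total Δv = Δv₁ + Δv₂ = 3464 m/s = 3.464 km/s.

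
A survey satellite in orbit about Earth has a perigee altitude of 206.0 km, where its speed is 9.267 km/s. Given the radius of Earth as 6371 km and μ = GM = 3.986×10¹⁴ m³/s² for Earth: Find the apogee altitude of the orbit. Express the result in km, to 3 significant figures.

apogee altitude ≈ 9610 km

r_p = 6371 + 206.0 = 6577.0 km = 6.577×10⁶ m.
Specific energy ε = v²/2 − μ/r = -1.767×10⁷ J/kg, so a = −μ/(2ε) = 1.128×10⁷ m.
The apsides satisfy r_p + r_a = 2a, so the apogee radius is 2a − r_p = 1.599×10⁷ m = 15985 km.
Apogee altitude = 15985 − 6371 = 9614.5 km.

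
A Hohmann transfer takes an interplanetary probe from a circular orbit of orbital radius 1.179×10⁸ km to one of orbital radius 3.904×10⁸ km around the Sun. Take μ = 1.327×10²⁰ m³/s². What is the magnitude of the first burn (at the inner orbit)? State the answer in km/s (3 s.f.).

Δv ≈ 8.03 km/s

r₁ = 1.179×10⁸ km = 1.179×10¹¹ m.
r₂ = 3.904×10⁸ km = 3.904×10¹¹ m.
Transfer ellipse a_t = (r₁ + r₂)/2 = 2.542×10¹¹ m.
At r₁: circular v_c1 = √(μ/r₁) = 33550 m/s; transfer-perihelion v_p = √[μ(2/r₁ − 1/a_t)] = 41580 m/s.
Δv₁ = v_p − v_c1 = 8031 m/s.
= 8.031 km/s.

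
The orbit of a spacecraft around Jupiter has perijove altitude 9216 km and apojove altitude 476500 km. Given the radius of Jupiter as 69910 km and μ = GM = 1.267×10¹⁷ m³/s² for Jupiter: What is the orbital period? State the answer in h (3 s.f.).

r_p = 69910 + 9216 = 79126 km = 7.9126×10⁷ m.
r_a = 69910 + 476500 = 546410 km = 5.4641×10⁸ m.
Semi-major axis a = (r_p + r_a)/2 = (79126 + 5.4641×10⁵)/2 = 3.1277×10⁵ km = 3.128×10⁸ m.
By Kepler's third law T = 2π√(a³/μ) = 2π × 1.554×10⁴ = 9.764×10⁴ s.
= 27.12 h.

T ≈ 27.1 h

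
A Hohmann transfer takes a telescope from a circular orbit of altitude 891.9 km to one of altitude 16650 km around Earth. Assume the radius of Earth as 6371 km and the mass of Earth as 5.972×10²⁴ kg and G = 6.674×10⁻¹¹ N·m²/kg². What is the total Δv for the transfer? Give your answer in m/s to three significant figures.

Δv_total ≈ 3010 m/s

μ = GM = 6.674×10⁻¹¹ × 5.972×10²⁴ = 3.986×10¹⁴ m³/s².
r₁ = 6371 + 891.9 = 7262.9 km = 7.2629×10⁶ m.
r₂ = 6371 + 16650 = 23021 km = 2.3021×10⁷ m.
Transfer ellipse a_t = (r₁ + r₂)/2 = 1.514×10⁷ m.
At r₁: circular v_c1 = √(μ/r₁) = 7408 m/s; transfer-perigee v_p = √[μ(2/r₁ − 1/a_t)] = 9134 m/s.
Δv₁ = v_p − v_c1 = 1726 m/s.
At r₂: circular v_c2 = √(μ/r₂) = 4161 m/s; transfer-apogee v_a = √[μ(2/r₂ − 1/a_t)] = 2882 m/s.
Δv₂ = v_c2 − v_a = 1279 m/s.
Total Δv = Δv₁ + Δv₂ = 3005 m/s.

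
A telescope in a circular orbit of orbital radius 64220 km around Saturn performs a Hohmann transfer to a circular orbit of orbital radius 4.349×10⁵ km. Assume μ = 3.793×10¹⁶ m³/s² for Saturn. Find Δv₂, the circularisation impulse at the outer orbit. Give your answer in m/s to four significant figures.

r₁ = 64220 km = 6.422×10⁷ m.
r₂ = 4.349×10⁵ km = 4.349×10⁸ m.
Transfer ellipse a_t = (r₁ + r₂)/2 = 2.496×10⁸ m.
At r₁: circular v_c1 = √(μ/r₁) = 24300 m/s; transfer-perikrone v_p = √[μ(2/r₁ − 1/a_t)] = 32080 m/s.
At r₂: circular v_c2 = √(μ/r₂) = 9339 m/s; transfer-apokrone v_a = √[μ(2/r₂ − 1/a_t)] = 4737 m/s.
Δv₂ = v_c2 − v_a = 4601 m/s.

Δv ≈ 4601 m/s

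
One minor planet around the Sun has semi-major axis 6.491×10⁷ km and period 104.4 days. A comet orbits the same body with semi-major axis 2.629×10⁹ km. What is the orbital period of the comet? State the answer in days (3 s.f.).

T₂ ≈ 26900 days

Kepler's third law: T² ∝ a³, so T₂ = T₁ (a₂/a₁)^(3/2).
a₂/a₁ = 40.50, (a₂/a₁)^(3/2) = 257.8.
T₂ = 104.4 × 257.8 = 26910 days.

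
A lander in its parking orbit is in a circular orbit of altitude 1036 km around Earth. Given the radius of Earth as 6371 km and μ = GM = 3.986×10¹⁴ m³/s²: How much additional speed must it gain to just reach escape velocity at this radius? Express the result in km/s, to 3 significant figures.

r = 6371 + 1036 = 7407.0 km = 7.4070×10⁶ m.
Circular speed v_c = √(μ/r) = 7336 m/s.
Escape speed v_esc = √(2μ/r) = √2 × v_c = 10370 m/s.
Δv = v_esc − v_c = 3039 m/s = 3.039 km/s.

Δv ≈ 3.04 km/s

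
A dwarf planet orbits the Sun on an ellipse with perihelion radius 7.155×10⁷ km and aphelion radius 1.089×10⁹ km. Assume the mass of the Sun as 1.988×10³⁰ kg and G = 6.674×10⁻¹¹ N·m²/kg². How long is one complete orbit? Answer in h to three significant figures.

T ≈ 67000 h

μ = GM = 6.674×10⁻¹¹ × 1.988×10³⁰ = 1.327×10²⁰ m³/s².
Semi-major axis a = (r_p + r_a)/2 = (7.1550×10⁷ + 1.0890×10⁹)/2 = 5.8028×10⁸ km = 5.803×10¹¹ m.
By Kepler's third law T = 2π√(a³/μ) = 2π × 3.838×10⁷ = 2.411×10⁸ s.
= 66980 h.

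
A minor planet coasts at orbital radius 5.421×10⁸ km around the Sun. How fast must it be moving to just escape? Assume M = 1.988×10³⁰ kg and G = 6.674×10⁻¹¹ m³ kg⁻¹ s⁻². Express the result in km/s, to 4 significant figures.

v_esc ≈ 22.12 km/s

μ = GM = 6.674×10⁻¹¹ × 1.988×10³⁰ = 1.327×10²⁰ m³/s².
r = 5.421×10⁸ km = 5.421×10¹¹ m.
Escape speed v_esc = √(2μ/r) = √(2 × 1.327×10²⁰ / 5.421×10¹¹) = √(4.895×10⁸) = 22120 m/s.
= 22.12 km/s.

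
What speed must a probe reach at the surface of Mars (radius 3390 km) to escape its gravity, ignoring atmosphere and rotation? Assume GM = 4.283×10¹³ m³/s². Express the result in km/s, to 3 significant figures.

v_esc ≈ 5.03 km/s

r = R = 3.390×10⁶ m.
Escape speed v_esc = √(2μ/r) = √(2 × 4.283×10¹³ / 3.390×10⁶) = √(2.527×10⁷) = 5027 m/s.
= 5.027 km/s.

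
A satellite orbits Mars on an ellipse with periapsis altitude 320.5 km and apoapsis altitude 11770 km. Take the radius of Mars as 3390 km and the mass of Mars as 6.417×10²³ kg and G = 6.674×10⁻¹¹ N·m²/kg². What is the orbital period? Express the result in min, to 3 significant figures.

μ = GM = 6.674×10⁻¹¹ × 6.417×10²³ = 4.283×10¹³ m³/s².
r_p = 3390 + 320.5 = 3710.5 km = 3.7105×10⁶ m.
r_a = 3390 + 11770 = 15160 km = 1.5160×10⁷ m.
Semi-major axis a = (r_p + r_a)/2 = (3710.5 + 15160)/2 = 9435.2 km = 9.435×10⁶ m.
By Kepler's third law T = 2π√(a³/μ) = 2π × 4.429×10³ = 2.783×10⁴ s.
= 463.8 min.

T ≈ 464 min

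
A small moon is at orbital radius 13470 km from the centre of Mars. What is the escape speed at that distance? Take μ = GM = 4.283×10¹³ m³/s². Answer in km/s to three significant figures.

r = 13470 km = 1.347×10⁷ m.
Escape speed v_esc = √(2μ/r) = √(2 × 4.283×10¹³ / 1.347×10⁷) = √(6.359×10⁶) = 2522 m/s.
= 2.522 km/s.

v_esc ≈ 2.52 km/s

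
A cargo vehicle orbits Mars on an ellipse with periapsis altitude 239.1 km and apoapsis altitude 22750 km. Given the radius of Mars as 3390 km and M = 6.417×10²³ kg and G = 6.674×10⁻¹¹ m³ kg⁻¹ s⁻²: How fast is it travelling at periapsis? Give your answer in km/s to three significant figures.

μ = GM = 6.674×10⁻¹¹ × 6.417×10²³ = 4.283×10¹³ m³/s².
r_p = 3390 + 239.1 = 3629.1 km = 3.6291×10⁶ m.
r_a = 3390 + 22750 = 26140 km = 2.6140×10⁷ m.
Semi-major axis a = (r_p + r_a)/2 = 14885 km = 1.488×10⁷ m.
Vis-viva: v² = μ(2/r − 1/a) = 4.283×10¹³ × (5.511×10⁻⁷ − 6.718×10⁻⁸) = 2.072×10⁷ m²/s².
v = 4552 m/s = 4.552 km/s.

v ≈ 4.55 km/s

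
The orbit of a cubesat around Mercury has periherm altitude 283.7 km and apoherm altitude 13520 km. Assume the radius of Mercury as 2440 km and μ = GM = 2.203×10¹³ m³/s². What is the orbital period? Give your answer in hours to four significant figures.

T ≈ 10.62 hours

r_p = 2440 + 283.7 = 2723.7 km = 2.7237×10⁶ m.
r_a = 2440 + 13520 = 15960 km = 1.5960×10⁷ m.
Semi-major axis a = (r_p + r_a)/2 = (2723.7 + 15960)/2 = 9341.9 km = 9.342×10⁶ m.
By Kepler's third law T = 2π√(a³/μ) = 2π × 6.083×10³ = 3.822×10⁴ s.
= 10.62 hours.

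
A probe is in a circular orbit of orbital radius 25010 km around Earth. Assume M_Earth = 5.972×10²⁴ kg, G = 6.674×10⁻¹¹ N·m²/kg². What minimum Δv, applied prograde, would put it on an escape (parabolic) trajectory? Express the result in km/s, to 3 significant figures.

μ = GM = 6.674×10⁻¹¹ × 5.972×10²⁴ = 3.986×10¹⁴ m³/s².
r = 25010 km = 2.501×10⁷ m.
Circular speed v_c = √(μ/r) = 3992 m/s.
Escape speed v_esc = √(2μ/r) = √2 × v_c = 5646 m/s.
Δv = v_esc − v_c = 1654 m/s = 1.654 km/s.

Δv ≈ 1.65 km/s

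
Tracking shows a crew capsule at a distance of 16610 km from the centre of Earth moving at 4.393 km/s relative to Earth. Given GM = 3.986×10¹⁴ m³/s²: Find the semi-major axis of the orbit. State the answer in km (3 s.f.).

r = 1.661×10⁷ m.
Vis-viva rearranged: 1/a = 2/r − v²/μ = 1.204×10⁻⁷ − 4.842×10⁻⁸ = 7.199×10⁻⁸ m⁻¹.
a = 1.389×10⁷ m = 13890 km.

a ≈ 13900 km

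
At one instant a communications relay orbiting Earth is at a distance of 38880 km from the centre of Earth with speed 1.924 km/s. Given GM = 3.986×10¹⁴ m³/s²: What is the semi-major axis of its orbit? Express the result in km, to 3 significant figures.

a ≈ 23700 km

r = 3.888×10⁷ m.
Vis-viva rearranged: 1/a = 2/r − v²/μ = 5.144×10⁻⁸ − 9.287×10⁻⁹ = 4.215×10⁻⁸ m⁻¹.
a = 2.372×10⁷ m = 23723 km.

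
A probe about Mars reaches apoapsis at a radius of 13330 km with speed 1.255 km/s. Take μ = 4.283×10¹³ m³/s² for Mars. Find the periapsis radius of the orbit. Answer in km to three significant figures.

r_a = 1.333×10⁷ m.
Specific energy ε = v²/2 − μ/r = -2.426×10⁶ J/kg, so a = −μ/(2ε) = 8.829×10⁶ m.
The apsides satisfy r_p + r_a = 2a, so the periapsis radius is 2a − r_a = 4.328×10⁶ m = 4327.9 km.

periapsis radius ≈ 4330 km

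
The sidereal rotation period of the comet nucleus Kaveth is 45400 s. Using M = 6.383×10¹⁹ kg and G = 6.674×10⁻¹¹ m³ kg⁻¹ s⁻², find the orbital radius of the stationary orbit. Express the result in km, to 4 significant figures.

r_sync ≈ 605.9 km

μ = GM = 6.674×10⁻¹¹ × 6.383×10¹⁹ = 4.260×10⁹ m³/s².
A synchronous orbit has period T, so by Kepler's third law a = (μT²/4π²)^(1/3).
μT²/4π² = 4.260×10⁹ × (4.540×10⁴)² / 39.48 = 2.224×10¹⁷ m³.
a = 6.059×10⁵ m = 605.88 km.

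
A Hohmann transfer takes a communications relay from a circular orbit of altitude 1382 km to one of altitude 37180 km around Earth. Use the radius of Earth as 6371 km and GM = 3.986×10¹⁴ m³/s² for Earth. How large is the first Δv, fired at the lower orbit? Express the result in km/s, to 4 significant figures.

r₁ = 6371 + 1382 = 7753.0 km = 7.7530×10⁶ m.
r₂ = 6371 + 37180 = 43551 km = 4.3551×10⁷ m.
Transfer ellipse a_t = (r₁ + r₂)/2 = 2.565×10⁷ m.
At r₁: circular v_c1 = √(μ/r₁) = 7170 m/s; transfer-perigee v_p = √[μ(2/r₁ − 1/a_t)] = 9343 m/s.
Δv₁ = v_p − v_c1 = 2172 m/s.
= 2.172 km/s.

Δv ≈ 2.172 km/s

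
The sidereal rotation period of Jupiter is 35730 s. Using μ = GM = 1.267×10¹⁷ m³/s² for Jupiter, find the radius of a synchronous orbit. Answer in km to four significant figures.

r_sync ≈ 1.600×10⁵ km

A synchronous orbit has period T, so by Kepler's third law a = (μT²/4π²)^(1/3).
μT²/4π² = 1.267×10¹⁷ × (3.573×10⁴)² / 39.48 = 4.097×10²⁴ m³.
a = 1.600×10⁸ m = 1.6002×10⁵ km.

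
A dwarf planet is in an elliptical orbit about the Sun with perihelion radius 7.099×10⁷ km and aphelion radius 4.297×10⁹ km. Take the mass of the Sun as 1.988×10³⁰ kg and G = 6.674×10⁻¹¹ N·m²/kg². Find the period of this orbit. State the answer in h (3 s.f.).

T ≈ 489000 h

μ = GM = 6.674×10⁻¹¹ × 1.988×10³⁰ = 1.327×10²⁰ m³/s².
Semi-major axis a = (r_p + r_a)/2 = (7.0990×10⁷ + 4.2970×10⁹)/2 = 2.1840×10⁹ km = 2.184×10¹² m.
By Kepler's third law T = 2π√(a³/μ) = 2π × 2.802×10⁸ = 1.761×10⁹ s.
= 4.891×10⁵ h.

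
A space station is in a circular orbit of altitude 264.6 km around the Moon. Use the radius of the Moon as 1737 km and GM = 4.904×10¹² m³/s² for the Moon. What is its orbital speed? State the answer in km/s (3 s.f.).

r = 1737 + 264.6 = 2001.6 km = 2.0016×10⁶ m.
For a circular orbit v = √(μ/r) = √(4.904×10¹² / 2.002×10⁶) = √(2.450×10⁶) = 1565 m/s.
That is 1.565 km/s.

v ≈ 1.57 km/s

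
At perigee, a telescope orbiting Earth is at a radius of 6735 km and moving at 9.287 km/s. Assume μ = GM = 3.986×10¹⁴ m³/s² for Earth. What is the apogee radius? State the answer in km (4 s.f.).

r_p = 6.735×10⁶ m.
Specific energy ε = v²/2 − μ/r = -1.606×10⁷ J/kg, so a = −μ/(2ε) = 1.241×10⁷ m.
The apsides satisfy r_p + r_a = 2a, so the apogee radius is 2a − r_p = 1.809×10⁷ m = 18086 km.

apogee radius ≈ 18090 km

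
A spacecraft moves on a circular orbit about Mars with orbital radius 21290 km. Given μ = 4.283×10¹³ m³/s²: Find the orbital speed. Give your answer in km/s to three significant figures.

r = 21290 km = 2.129×10⁷ m.
For a circular orbit v = √(μ/r) = √(4.283×10¹³ / 2.129×10⁷) = √(2.012×10⁶) = 1418 m/s.
That is 1.418 km/s.

v ≈ 1.42 km/s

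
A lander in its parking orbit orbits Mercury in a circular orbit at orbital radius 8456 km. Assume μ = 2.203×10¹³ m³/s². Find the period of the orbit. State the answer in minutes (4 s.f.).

r = 8456 km = 8.456×10⁶ m.
Kepler's third law: T = 2π√(r³/μ) = 2π√((8.456×10⁶)³ / 2.203×10¹³).
r³/μ = 2.745×10⁷ s², so T = 2π × 5.239×10³ = 3.292×10⁴ s.
Converting: 3.292×10⁴ s ÷ 60.00 = 548.6 minutes.

T ≈ 548.6 minutes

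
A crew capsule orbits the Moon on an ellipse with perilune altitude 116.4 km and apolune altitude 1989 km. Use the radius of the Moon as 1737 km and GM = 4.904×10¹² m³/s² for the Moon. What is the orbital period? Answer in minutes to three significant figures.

r_p = 1737 + 116.4 = 1853.4 km = 1.8534×10⁶ m.
r_a = 1737 + 1989 = 3726.0 km = 3.7260×10⁶ m.
Semi-major axis a = (r_p + r_a)/2 = (1853.4 + 3726.0)/2 = 2789.7 km = 2.790×10⁶ m.
By Kepler's third law T = 2π√(a³/μ) = 2π × 2.104×10³ = 1.322×10⁴ s.
= 220.3 minutes.

T ≈ 220 minutes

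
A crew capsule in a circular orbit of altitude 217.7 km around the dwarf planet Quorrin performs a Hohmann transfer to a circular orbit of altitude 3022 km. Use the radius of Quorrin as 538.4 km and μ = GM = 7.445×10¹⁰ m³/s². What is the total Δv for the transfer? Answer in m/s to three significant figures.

r₁ = 538.4 + 217.7 = 756.10 km = 7.5610×10⁵ m.
r₂ = 538.4 + 3022 = 3560.4 km = 3.5604×10⁶ m.
Transfer ellipse a_t = (r₁ + r₂)/2 = 2.158×10⁶ m.
At r₁: circular v_c1 = √(μ/r₁) = 313.8 m/s; transfer-periapsis v_p = √[μ(2/r₁ − 1/a_t)] = 403.0 m/s.
Δv₁ = v_p − v_c1 = 89.24 m/s.
At r₂: circular v_c2 = √(μ/r₂) = 144.6 m/s; transfer-apoapsis v_a = √[μ(2/r₂ − 1/a_t)] = 85.59 m/s.
Δv₂ = v_c2 − v_a = 59.02 m/s.
Total Δv = Δv₁ + Δv₂ = 148.3 m/s.

Δv_total ≈ 148 m/s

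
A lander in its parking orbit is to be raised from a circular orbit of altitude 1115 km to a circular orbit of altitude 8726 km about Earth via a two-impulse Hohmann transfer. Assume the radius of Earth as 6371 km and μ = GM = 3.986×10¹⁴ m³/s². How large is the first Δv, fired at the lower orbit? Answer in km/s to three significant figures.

r₁ = 6371 + 1115 = 7486.0 km = 7.4860×10⁶ m.
r₂ = 6371 + 8726 = 15097 km = 1.5097×10⁷ m.
Transfer ellipse a_t = (r₁ + r₂)/2 = 1.129×10⁷ m.
At r₁: circular v_c1 = √(μ/r₁) = 7297 m/s; transfer-perigee v_p = √[μ(2/r₁ − 1/a_t)] = 8437 m/s.
Δv₁ = v_p − v_c1 = 1140 m/s.
= 1.140 km/s.

Δv ≈ 1.14 km/s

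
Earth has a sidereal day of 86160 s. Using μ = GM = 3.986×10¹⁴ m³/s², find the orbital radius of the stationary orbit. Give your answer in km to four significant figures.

A synchronous orbit has period T, so by Kepler's third law a = (μT²/4π²)^(1/3).
μT²/4π² = 3.986×10¹⁴ × (8.616×10⁴)² / 39.48 = 7.495×10²² m³.
a = 4.216×10⁷ m = 42163 km.

r_sync ≈ 42160 km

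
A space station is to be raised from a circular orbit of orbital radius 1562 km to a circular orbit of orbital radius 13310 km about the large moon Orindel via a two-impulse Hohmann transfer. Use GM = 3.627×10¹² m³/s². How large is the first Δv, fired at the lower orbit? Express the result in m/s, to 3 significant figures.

r₁ = 1562 km = 1.562×10⁶ m.
r₂ = 13310 km = 1.331×10⁷ m.
Transfer ellipse a_t = (r₁ + r₂)/2 = 7.436×10⁶ m.
At r₁: circular v_c1 = √(μ/r₁) = 1524 m/s; transfer-periapsis v_p = √[μ(2/r₁ − 1/a_t)] = 2039 m/s.
Δv₁ = v_p − v_c1 = 514.9 m/s.

Δv ≈ 515 m/s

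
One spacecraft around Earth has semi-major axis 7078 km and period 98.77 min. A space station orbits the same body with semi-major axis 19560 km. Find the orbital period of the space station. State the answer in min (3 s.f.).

Kepler's third law: T² ∝ a³, so T₂ = T₁ (a₂/a₁)^(3/2).
a₂/a₁ = 2.763, (a₂/a₁)^(3/2) = 4.594.
T₂ = 98.77 × 4.594 = 453.7 min.

T₂ ≈ 454 min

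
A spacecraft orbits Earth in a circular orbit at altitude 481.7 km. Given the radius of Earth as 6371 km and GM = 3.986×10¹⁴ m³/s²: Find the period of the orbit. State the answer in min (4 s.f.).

T ≈ 94.09 min

r = 6371 + 481.7 = 6852.7 km = 6.8527×10⁶ m.
Kepler's third law: T = 2π√(r³/μ) = 2π√((6.853×10⁶)³ / 3.986×10¹⁴).
r³/μ = 8.073×10⁵ s², so T = 2π × 8.985×10² = 5.646×10³ s.
Converting: 5.646×10³ s ÷ 60.00 = 94.09 min.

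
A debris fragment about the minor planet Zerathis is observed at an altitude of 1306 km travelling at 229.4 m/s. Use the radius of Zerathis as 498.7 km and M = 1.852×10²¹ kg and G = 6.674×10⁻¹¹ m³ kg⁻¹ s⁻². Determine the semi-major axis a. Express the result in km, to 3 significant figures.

a ≈ 1470 km

μ = GM = 6.674×10⁻¹¹ × 1.852×10²¹ = 1.236×10¹¹ m³/s².
r = 498.7 + 1306 = 1804.7 km = 1.805×10⁶ m.
Vis-viva rearranged: 1/a = 2/r − v²/μ = 1.108×10⁻⁶ − 4.258×10⁻⁷ = 6.825×10⁻⁷ m⁻¹.
a = 1.465×10⁶ m = 1465.3 km.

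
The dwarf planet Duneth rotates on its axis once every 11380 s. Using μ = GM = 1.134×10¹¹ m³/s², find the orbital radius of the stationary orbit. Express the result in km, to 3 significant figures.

r_sync ≈ 719 km

A synchronous orbit has period T, so by Kepler's third law a = (μT²/4π²)^(1/3).
μT²/4π² = 1.134×10¹¹ × (1.138×10⁴)² / 39.48 = 3.720×10¹⁷ m³.
a = 7.192×10⁵ m = 719.19 km.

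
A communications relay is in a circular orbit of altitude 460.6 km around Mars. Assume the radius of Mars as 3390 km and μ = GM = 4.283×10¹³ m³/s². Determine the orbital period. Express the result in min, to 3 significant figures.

T ≈ 121 min

r = 3390 + 460.6 = 3850.6 km = 3.8506×10⁶ m.
Kepler's third law: T = 2π√(r³/μ) = 2π√((3.851×10⁶)³ / 4.283×10¹³).
r³/μ = 1.333×10⁶ s², so T = 2π × 1.155×10³ = 7.254×10³ s.
Converting: 7.254×10³ s ÷ 60.00 = 120.9 min.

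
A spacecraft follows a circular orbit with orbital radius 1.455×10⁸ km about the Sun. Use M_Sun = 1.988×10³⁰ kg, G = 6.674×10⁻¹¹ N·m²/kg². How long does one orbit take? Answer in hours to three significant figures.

μ = GM = 6.674×10⁻¹¹ × 1.988×10³⁰ = 1.327×10²⁰ m³/s².
r = 1.455×10⁸ km = 1.455×10¹¹ m.
Kepler's third law: T = 2π√(r³/μ) = 2π√((1.455×10¹¹)³ / 1.327×10²⁰).
r³/μ = 2.322×10¹³ s², so T = 2π × 4.818×10⁶ = 3.027×10⁷ s.
Converting: 3.027×10⁷ s ÷ 3600 = 8410 hours.

T ≈ 8410 hours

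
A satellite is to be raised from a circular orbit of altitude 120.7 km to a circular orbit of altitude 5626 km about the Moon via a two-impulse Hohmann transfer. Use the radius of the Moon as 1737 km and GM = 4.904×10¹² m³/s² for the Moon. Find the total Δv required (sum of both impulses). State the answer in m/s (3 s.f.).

Δv_total ≈ 727 m/s

r₁ = 1737 + 120.7 = 1857.7 km = 1.8577×10⁶ m.
r₂ = 1737 + 5626 = 7363.0 km = 7.3630×10⁶ m.
Transfer ellipse a_t = (r₁ + r₂)/2 = 4.610×10⁶ m.
At r₁: circular v_c1 = √(μ/r₁) = 1625 m/s; transfer-perilune v_p = √[μ(2/r₁ − 1/a_t)] = 2053 m/s.
Δv₁ = v_p − v_c1 = 428.5 m/s.
At r₂: circular v_c2 = √(μ/r₂) = 816.1 m/s; transfer-apolune v_a = √[μ(2/r₂ − 1/a_t)] = 518.0 m/s.
Δv₂ = v_c2 − v_a = 298.1 m/s.
Total Δv = Δv₁ + Δv₂ = 726.6 m/s.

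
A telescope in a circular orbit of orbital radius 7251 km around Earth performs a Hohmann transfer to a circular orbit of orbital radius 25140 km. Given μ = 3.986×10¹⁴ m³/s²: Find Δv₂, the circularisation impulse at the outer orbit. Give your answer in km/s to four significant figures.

r₁ = 7251 km = 7.251×10⁶ m.
r₂ = 25140 km = 2.514×10⁷ m.
Transfer ellipse a_t = (r₁ + r₂)/2 = 1.620×10⁷ m.
At r₁: circular v_c1 = √(μ/r₁) = 7414 m/s; transfer-perigee v_p = √[μ(2/r₁ − 1/a_t)] = 9238 m/s.
At r₂: circular v_c2 = √(μ/r₂) = 3982 m/s; transfer-apogee v_a = √[μ(2/r₂ − 1/a_t)] = 2664 m/s.
Δv₂ = v_c2 − v_a = 1318 m/s.
= 1.318 km/s.

Δv ≈ 1.318 km/s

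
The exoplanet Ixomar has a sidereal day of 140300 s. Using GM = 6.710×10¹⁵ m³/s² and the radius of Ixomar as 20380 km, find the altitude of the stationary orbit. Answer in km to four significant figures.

A synchronous orbit has period T, so by Kepler's third law a = (μT²/4π²)^(1/3).
μT²/4π² = 6.710×10¹⁵ × (1.403×10⁵)² / 39.48 = 3.346×10²⁴ m³.
a = 1.496×10⁸ m = 1.4956×10⁵ km.
Altitude h = a − R = 1.4956×10⁵ − 20380 = 1.2918×10⁵ km.

h_sync ≈ 1.292×10⁵ km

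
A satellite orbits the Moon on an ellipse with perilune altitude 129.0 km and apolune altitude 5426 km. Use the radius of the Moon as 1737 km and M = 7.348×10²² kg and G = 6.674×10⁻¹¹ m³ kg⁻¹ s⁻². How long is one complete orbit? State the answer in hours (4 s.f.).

μ = GM = 6.674×10⁻¹¹ × 7.348×10²² = 4.904×10¹² m³/s².
r_p = 1737 + 129.0 = 1866.0 km = 1.8660×10⁶ m.
r_a = 1737 + 5426 = 7163.0 km = 7.1630×10⁶ m.
Semi-major axis a = (r_p + r_a)/2 = (1866.0 + 7163.0)/2 = 4514.5 km = 4.514×10⁶ m.
By Kepler's third law T = 2π√(a³/μ) = 2π × 4.331×10³ = 2.722×10⁴ s.
= 7.560 hours.

T ≈ 7.560 hours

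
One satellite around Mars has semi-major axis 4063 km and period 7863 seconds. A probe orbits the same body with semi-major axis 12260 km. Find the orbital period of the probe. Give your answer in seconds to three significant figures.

T₂ ≈ 41200 seconds

Kepler's third law: T² ∝ a³, so T₂ = T₁ (a₂/a₁)^(3/2).
a₂/a₁ = 3.017, (a₂/a₁)^(3/2) = 5.242.
T₂ = 7863 × 5.242 = 41210 seconds.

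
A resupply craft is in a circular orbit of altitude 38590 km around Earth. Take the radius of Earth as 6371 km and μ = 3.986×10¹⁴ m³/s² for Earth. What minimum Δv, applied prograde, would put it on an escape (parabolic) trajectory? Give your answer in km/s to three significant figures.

Δv ≈ 1.23 km/s

r = 6371 + 38590 = 44961 km = 4.4961×10⁷ m.
Circular speed v_c = √(μ/r) = 2977 m/s.
Escape speed v_esc = √(2μ/r) = √2 × v_c = 4211 m/s.
Δv = v_esc − v_c = 1233 m/s = 1.233 km/s.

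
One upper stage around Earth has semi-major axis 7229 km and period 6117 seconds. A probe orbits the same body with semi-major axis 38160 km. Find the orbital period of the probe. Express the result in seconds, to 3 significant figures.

T₂ ≈ 74200 seconds

Kepler's third law: T² ∝ a³, so T₂ = T₁ (a₂/a₁)^(3/2).
a₂/a₁ = 5.279, (a₂/a₁)^(3/2) = 12.13.
T₂ = 6117 × 12.13 = 74190 seconds.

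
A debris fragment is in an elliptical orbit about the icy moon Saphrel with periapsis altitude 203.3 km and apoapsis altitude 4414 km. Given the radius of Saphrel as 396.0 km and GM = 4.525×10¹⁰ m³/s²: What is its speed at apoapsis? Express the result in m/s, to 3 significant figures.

v ≈ 45.7 m/s

r_p = 396.0 + 203.3 = 599.30 km = 5.9930×10⁵ m.
r_a = 396.0 + 4414 = 4810.0 km = 4.8100×10⁶ m.
Semi-major axis a = (r_p + r_a)/2 = 2704.7 km = 2.705×10⁶ m.
Vis-viva: v² = μ(2/r − 1/a) = 4.525×10¹⁰ × (4.158×10⁻⁷ − 3.697×10⁻⁷) = 2.085×10³ m²/s².
v = 45.66 m/s.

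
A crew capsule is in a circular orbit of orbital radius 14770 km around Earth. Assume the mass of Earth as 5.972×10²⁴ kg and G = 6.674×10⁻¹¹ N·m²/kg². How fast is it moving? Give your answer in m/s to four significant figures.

v ≈ 5195 m/s

μ = GM = 6.674×10⁻¹¹ × 5.972×10²⁴ = 3.986×10¹⁴ m³/s².
r = 14770 km = 1.477×10⁷ m.
For a circular orbit v = √(μ/r) = √(3.986×10¹⁴ / 1.477×10⁷) = √(2.699×10⁷) = 5195 m/s.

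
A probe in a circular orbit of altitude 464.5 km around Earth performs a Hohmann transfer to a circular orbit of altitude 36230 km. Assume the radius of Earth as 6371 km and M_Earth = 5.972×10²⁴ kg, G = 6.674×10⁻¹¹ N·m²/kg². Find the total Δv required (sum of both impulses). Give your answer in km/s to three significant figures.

Δv_total ≈ 3.84 km/s

μ = GM = 6.674×10⁻¹¹ × 5.972×10²⁴ = 3.986×10¹⁴ m³/s².
r₁ = 6371 + 464.5 = 6835.5 km = 6.8355×10⁶ m.
r₂ = 6371 + 36230 = 42601 km = 4.2601×10⁷ m.
Transfer ellipse a_t = (r₁ + r₂)/2 = 2.472×10⁷ m.
At r₁: circular v_c1 = √(μ/r₁) = 7636 m/s; transfer-perigee v_p = √[μ(2/r₁ − 1/a_t)] = 10020 m/s.
Δv₁ = v_p − v_c1 = 2389 m/s.
At r₂: circular v_c2 = √(μ/r₂) = 3059 m/s; transfer-apogee v_a = √[μ(2/r₂ − 1/a_t)] = 1608 m/s.
Δv₂ = v_c2 − v_a = 1450 m/s.
Total Δv = Δv₁ + Δv₂ = 3839 m/s = 3.839 km/s.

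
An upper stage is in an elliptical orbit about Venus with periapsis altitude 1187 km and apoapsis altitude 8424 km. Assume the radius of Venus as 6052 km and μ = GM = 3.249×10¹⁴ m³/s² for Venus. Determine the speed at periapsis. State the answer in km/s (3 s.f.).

v ≈ 7.74 km/s

r_p = 6052 + 1187 = 7239.0 km = 7.2390×10⁶ m.
r_a = 6052 + 8424 = 14476 km = 1.4476×10⁷ m.
Semi-major axis a = (r_p + r_a)/2 = 10858 km = 1.086×10⁷ m.
Vis-viva: v² = μ(2/r − 1/a) = 3.249×10¹⁴ × (2.763×10⁻⁷ − 9.210×10⁻⁸) = 5.984×10⁷ m²/s².
v = 7736 m/s = 7.736 km/s.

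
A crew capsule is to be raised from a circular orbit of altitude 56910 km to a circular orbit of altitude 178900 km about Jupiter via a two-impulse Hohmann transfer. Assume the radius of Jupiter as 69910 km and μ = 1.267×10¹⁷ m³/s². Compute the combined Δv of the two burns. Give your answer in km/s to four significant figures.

Δv_total ≈ 8.795 km/s

r₁ = 69910 + 56910 = 126820 km = 1.2682×10⁸ m.
r₂ = 69910 + 178900 = 248810 km = 2.4881×10⁸ m.
Transfer ellipse a_t = (r₁ + r₂)/2 = 1.878×10⁸ m.
At r₁: circular v_c1 = √(μ/r₁) = 31610 m/s; transfer-perijove v_p = √[μ(2/r₁ − 1/a_t)] = 36380 m/s.
Δv₁ = v_p − v_c1 = 4772 m/s.
At r₂: circular v_c2 = √(μ/r₂) = 22570 m/s; transfer-apojove v_a = √[μ(2/r₂ − 1/a_t)] = 18540 m/s.
Δv₂ = v_c2 − v_a = 4023 m/s.
Total Δv = Δv₁ + Δv₂ = 8795 m/s = 8.795 km/s.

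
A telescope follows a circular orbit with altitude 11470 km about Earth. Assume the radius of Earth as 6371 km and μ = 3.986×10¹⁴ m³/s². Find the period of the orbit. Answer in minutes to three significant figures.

r = 6371 + 11470 = 17841 km = 1.7841×10⁷ m.
Kepler's third law: T = 2π√(r³/μ) = 2π√((1.784×10⁷)³ / 3.986×10¹⁴).
r³/μ = 1.425×10⁷ s², so T = 2π × 3.775×10³ = 2.372×10⁴ s.
Converting: 2.372×10⁴ s ÷ 60.00 = 395.3 minutes.

T ≈ 395 minutes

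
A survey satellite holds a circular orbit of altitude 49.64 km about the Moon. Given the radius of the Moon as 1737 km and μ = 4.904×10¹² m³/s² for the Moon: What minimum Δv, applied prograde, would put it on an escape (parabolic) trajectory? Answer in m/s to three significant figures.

r = 1737 + 49.64 = 1786.6 km = 1.7866×10⁶ m.
Circular speed v_c = √(μ/r) = 1657 m/s.
Escape speed v_esc = √(2μ/r) = √2 × v_c = 2343 m/s.
Δv = v_esc − v_c = 686.2 m/s.

Δv ≈ 686 m/s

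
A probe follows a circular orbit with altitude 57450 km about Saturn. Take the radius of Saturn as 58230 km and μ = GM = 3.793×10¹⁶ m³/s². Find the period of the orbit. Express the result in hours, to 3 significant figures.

r = 58230 + 57450 = 115680 km = 1.1568×10⁸ m.
Kepler's third law: T = 2π√(r³/μ) = 2π√((1.157×10⁸)³ / 3.793×10¹⁶).
r³/μ = 4.081×10⁷ s², so T = 2π × 6.388×10³ = 4.014×10⁴ s.
Converting: 4.014×10⁴ s ÷ 3600 = 11.15 hours.

T ≈ 11.1 hours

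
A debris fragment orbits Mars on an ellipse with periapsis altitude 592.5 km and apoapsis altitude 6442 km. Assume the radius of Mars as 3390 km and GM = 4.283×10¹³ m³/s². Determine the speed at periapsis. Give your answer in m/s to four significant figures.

r_p = 3390 + 592.5 = 3982.5 km = 3.9825×10⁶ m.
r_a = 3390 + 6442 = 9832.0 km = 9.8320×10⁶ m.
Semi-major axis a = (r_p + r_a)/2 = 6907.2 km = 6.907×10⁶ m.
Vis-viva: v² = μ(2/r − 1/a) = 4.283×10¹³ × (5.022×10⁻⁷ − 1.448×10⁻⁷) = 1.531×10⁷ m²/s².
v = 3913 m/s.

v ≈ 3913 m/s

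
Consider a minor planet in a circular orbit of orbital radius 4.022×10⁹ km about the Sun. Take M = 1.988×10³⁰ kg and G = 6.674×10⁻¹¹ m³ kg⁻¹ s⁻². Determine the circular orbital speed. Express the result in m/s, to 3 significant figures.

μ = GM = 6.674×10⁻¹¹ × 1.988×10³⁰ = 1.327×10²⁰ m³/s².
r = 4.022×10⁹ km = 4.022×10¹² m.
For a circular orbit v = √(μ/r) = √(1.327×10²⁰ / 4.022×10¹²) = √(3.299×10⁷) = 5744 m/s.

v ≈ 5740 m/s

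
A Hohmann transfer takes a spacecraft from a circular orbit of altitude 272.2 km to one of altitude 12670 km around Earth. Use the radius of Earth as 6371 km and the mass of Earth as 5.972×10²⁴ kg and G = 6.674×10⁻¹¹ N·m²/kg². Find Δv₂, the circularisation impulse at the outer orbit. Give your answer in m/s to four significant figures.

Δv ≈ 1285 m/s

μ = GM = 6.674×10⁻¹¹ × 5.972×10²⁴ = 3.986×10¹⁴ m³/s².
r₁ = 6371 + 272.2 = 6643.2 km = 6.6432×10⁶ m.
r₂ = 6371 + 12670 = 19041 km = 1.9041×10⁷ m.
Transfer ellipse a_t = (r₁ + r₂)/2 = 1.284×10⁷ m.
At r₁: circular v_c1 = √(μ/r₁) = 7746 m/s; transfer-perigee v_p = √[μ(2/r₁ − 1/a_t)] = 9432 m/s.
At r₂: circular v_c2 = √(μ/r₂) = 4575 m/s; transfer-apogee v_a = √[μ(2/r₂ − 1/a_t)] = 3291 m/s.
Δv₂ = v_c2 − v_a = 1285 m/s.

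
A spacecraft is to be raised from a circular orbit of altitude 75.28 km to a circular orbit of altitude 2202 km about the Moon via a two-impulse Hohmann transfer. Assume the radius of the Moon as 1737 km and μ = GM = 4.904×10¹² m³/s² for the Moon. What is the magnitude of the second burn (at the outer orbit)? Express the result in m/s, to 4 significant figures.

r₁ = 1737 + 75.28 = 1812.3 km = 1.8123×10⁶ m.
r₂ = 1737 + 2202 = 3939.0 km = 3.9390×10⁶ m.
Transfer ellipse a_t = (r₁ + r₂)/2 = 2.876×10⁶ m.
At r₁: circular v_c1 = √(μ/r₁) = 1645 m/s; transfer-perilune v_p = √[μ(2/r₁ − 1/a_t)] = 1925 m/s.
At r₂: circular v_c2 = √(μ/r₂) = 1116 m/s; transfer-apolune v_a = √[μ(2/r₂ − 1/a_t)] = 885.8 m/s.
Δv₂ = v_c2 − v_a = 230.0 m/s.

Δv ≈ 230.0 m/s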